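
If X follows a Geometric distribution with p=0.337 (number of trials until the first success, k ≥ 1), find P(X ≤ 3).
0.708566

We have X ~ Geometric(p=0.337) (number of trials until the first success, k ≥ 1).

The CDF gives us P(X ≤ k).

Using the CDF:
P(X ≤ 3) = 0.708566

This means there's approximately a 70.9% chance that X is at most 3.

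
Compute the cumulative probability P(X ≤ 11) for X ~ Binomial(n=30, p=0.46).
0.200375

We have X ~ Binomial(n=30, p=0.46).

The CDF gives us P(X ≤ k).

Using the CDF:
P(X ≤ 11) = 0.200375

This means there's approximately a 20.0% chance that X is at most 11.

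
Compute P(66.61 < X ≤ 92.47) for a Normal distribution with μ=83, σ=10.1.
0.773462

We have X ~ Normal(μ=83, σ=10.1).

To find P(66.61 < X ≤ 92.47), we use:
P(66.61 < X ≤ 92.47) = P(X ≤ 92.47) - P(X ≤ 66.61)
                 = F(92.47) - F(66.61)
                 = 0.825781 - 0.052319
                 = 0.773462

So there's approximately a 77.3% chance that X falls in this range.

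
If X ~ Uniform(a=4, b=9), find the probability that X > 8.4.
0.120000

We have X ~ Uniform(a=4, b=9).

P(X > 8.4) = 1 - P(X ≤ 8.4)
                = 1 - F(8.4)
                = 1 - 0.880000
                = 0.120000

So there's approximately a 12.0% chance that X exceeds 8.4.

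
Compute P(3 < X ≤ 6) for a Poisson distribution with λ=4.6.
0.492323

We have X ~ Poisson(λ=4.6).

To find P(3 < X ≤ 6), we use:
P(3 < X ≤ 6) = P(X ≤ 6) - P(X ≤ 3)
                 = F(6) - F(3)
                 = 0.818029 - 0.325706
                 = 0.492323

So there's approximately a 49.2% chance that X falls in this range.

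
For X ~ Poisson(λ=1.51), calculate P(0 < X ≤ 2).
0.585422

We have X ~ Poisson(λ=1.51).

To find P(0 < X ≤ 2), we use:
P(0 < X ≤ 2) = P(X ≤ 2) - P(X ≤ 0)
                 = F(2) - F(0)
                 = 0.806332 - 0.220910
                 = 0.585422

So there's approximately a 58.5% chance that X falls in this range.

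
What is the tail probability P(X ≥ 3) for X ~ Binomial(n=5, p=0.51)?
0.518745

We have X ~ Binomial(n=5, p=0.51).

For discrete distributions, P(X ≥ 3) = 1 - P(X ≤ 2).

P(X ≤ 2) = 0.481255
P(X ≥ 3) = 1 - 0.481255 = 0.518745

So there's approximately a 51.9% chance that X is at least 3.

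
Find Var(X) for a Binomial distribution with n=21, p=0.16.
2.8224

We have X ~ Binomial(n=21, p=0.16).

For a Binomial distribution with n=21, p=0.16:
Var(X) = 2.8224

The variance measures the spread of the distribution around the mean.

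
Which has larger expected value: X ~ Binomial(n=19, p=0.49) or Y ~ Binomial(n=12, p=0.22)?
X has larger mean (9.3100 > 2.6400)

Compute the expected value for each distribution:

X ~ Binomial(n=19, p=0.49):
E[X] = 9.3100

Y ~ Binomial(n=12, p=0.22):
E[Y] = 2.6400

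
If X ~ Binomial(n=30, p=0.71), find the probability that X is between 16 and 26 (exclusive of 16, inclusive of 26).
0.957171

We have X ~ Binomial(n=30, p=0.71).

To find P(16 < X ≤ 26), we use:
P(16 < X ≤ 26) = P(X ≤ 26) - P(X ≤ 16)
                 = F(26) - F(16)
                 = 0.987496 - 0.030326
                 = 0.957171

So there's approximately a 95.7% chance that X falls in this range.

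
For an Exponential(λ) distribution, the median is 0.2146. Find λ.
λ = 3.2299

For X ~ Exponential(λ), the CDF is F(x) = 1 - e^(-λx).
The median m satisfies F(m) = 0.5:
1 - e^(-λm) = 0.5
e^(-λm) = 0.5
λm = ln(2)
m = ln(2) / λ

Given m = 0.2146:
λ = ln(2) / 0.2146 = 0.693147 / 0.2146 = 3.2299

Verification: ln(2) / 3.2299 = 0.2146 ✓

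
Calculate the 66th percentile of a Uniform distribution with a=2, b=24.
16.5200

We have X ~ Uniform(a=2, b=24).

We want to find x such that P(X ≤ x) = 0.66.

This is the 66th percentile, which means 66% of values fall below this point.

Using the inverse CDF (quantile function):
x = F⁻¹(0.66) = 16.5200

Verification: P(X ≤ 16.5200) = 0.66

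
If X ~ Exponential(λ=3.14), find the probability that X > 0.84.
0.071533

We have X ~ Exponential(λ=3.14).

P(X > 0.84) = 1 - P(X ≤ 0.84)
                = 1 - F(0.84)
                = 1 - 0.928467
                = 0.071533

So there's approximately a 7.2% chance that X exceeds 0.84.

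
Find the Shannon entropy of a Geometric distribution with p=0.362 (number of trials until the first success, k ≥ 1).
1.8082 nats

We have X ~ Geometric(p=0.362) (number of trials until the first success, k ≥ 1).

The Shannon entropy measures the uncertainty or information content of the distribution.

For a Geometric distribution with p=0.362 (number of trials until the first success, k ≥ 1):
H(X) = 1.8082 nats

(In bits, this would be 2.6086 bits.)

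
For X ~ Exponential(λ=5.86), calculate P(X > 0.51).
0.050358

We have X ~ Exponential(λ=5.86).

P(X > 0.51) = 1 - P(X ≤ 0.51)
                = 1 - F(0.51)
                = 1 - 0.949642
                = 0.050358

So there's approximately a 5.0% chance that X exceeds 0.51.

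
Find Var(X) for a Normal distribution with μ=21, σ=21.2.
449.4400

We have X ~ Normal(μ=21, σ=21.2).

For a Normal distribution with μ=21, σ=21.2:
Var(X) = 449.4400

The variance measures the spread of the distribution around the mean.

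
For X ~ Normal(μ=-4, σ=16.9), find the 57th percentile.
-1.0193

We have X ~ Normal(μ=-4, σ=16.9).

We want to find x such that P(X ≤ x) = 0.57.

This is the 57th percentile, which means 57% of values fall below this point.

Using the inverse CDF (quantile function):
x = F⁻¹(0.57) = -1.0193

Verification: P(X ≤ -1.0193) = 0.57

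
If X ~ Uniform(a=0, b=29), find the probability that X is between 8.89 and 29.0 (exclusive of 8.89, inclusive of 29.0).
0.693448

We have X ~ Uniform(a=0, b=29).

To find P(8.89 < X ≤ 29.0), we use:
P(8.89 < X ≤ 29.0) = P(X ≤ 29.0) - P(X ≤ 8.89)
                 = F(29.0) - F(8.89)
                 = 1.000000 - 0.306552
                 = 0.693448

So there's approximately a 69.3% chance that X falls in this range.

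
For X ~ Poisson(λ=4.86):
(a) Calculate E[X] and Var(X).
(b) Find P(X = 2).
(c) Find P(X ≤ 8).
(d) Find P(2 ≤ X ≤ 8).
(a) E[X] = 4.8600, Var(X) = 4.8600
(b) P(X = 2) = 0.091532
(c) P(X ≤ 8) = 0.940663
(d) P(2 ≤ X ≤ 8) = 0.895245

We have X ~ Poisson(λ=4.86).

(a) Moments:
E[X] = 4.8600
Var(X) = 4.8600
σ = √Var(X) = 2.2045

(b) Point probability using PMF:
P(X = 2) = 0.091532

(c) Cumulative probability using CDF:
P(X ≤ 8) = F(8) = 0.940663

(d) Range probability:
P(2 ≤ X ≤ 8) = P(X ≤ 8) - P(X ≤ 1)
                   = F(8) - F(1)
                   = 0.940663 - 0.045418
                   = 0.895245

This means approximately 89.5% of outcomes fall in the interval [2, 8].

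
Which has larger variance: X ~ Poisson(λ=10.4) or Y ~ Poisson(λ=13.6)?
Y has larger variance (13.6000 > 10.4000)

Compute the variance for each distribution:

X ~ Poisson(λ=10.4):
Var(X) = 10.4000

Y ~ Poisson(λ=13.6):
Var(Y) = 13.6000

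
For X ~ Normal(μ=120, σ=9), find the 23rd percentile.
113.3504

We have X ~ Normal(μ=120, σ=9).

We want to find x such that P(X ≤ x) = 0.23.

This is the 23rd percentile, which means 23% of values fall below this point.

Using the inverse CDF (quantile function):
x = F⁻¹(0.23) = 113.3504

Verification: P(X ≤ 113.3504) = 0.23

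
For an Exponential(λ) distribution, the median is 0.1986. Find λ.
λ = 3.4902

For X ~ Exponential(λ), the CDF is F(x) = 1 - e^(-λx).
The median m satisfies F(m) = 0.5:
1 - e^(-λm) = 0.5
e^(-λm) = 0.5
λm = ln(2)
m = ln(2) / λ

Given m = 0.1986:
λ = ln(2) / 0.1986 = 0.693147 / 0.1986 = 3.4902

Verification: ln(2) / 3.4902 = 0.1986 ✓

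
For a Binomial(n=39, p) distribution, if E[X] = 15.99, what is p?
p = 0.41

For a Binomial(n, p) distribution:
E[X] = n × p

Given n = 39 and E[X] = 15.99:
15.99 = 39 × p
p = 15.99 / 39 = 0.41

Verification: Binomial(39, 0.41) has E[X] = 15.99 ✓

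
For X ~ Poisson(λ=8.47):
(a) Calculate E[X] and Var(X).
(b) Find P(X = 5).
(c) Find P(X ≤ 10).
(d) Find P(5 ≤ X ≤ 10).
(a) E[X] = 8.4700, Var(X) = 8.4700
(b) P(X = 5) = 0.076166
(c) P(X ≤ 10) = 0.766665
(d) P(5 ≤ X ≤ 10) = 0.690963

We have X ~ Poisson(λ=8.47).

(a) Moments:
E[X] = 8.4700
Var(X) = 8.4700
σ = √Var(X) = 2.9103

(b) Point probability using PMF:
P(X = 5) = 0.076166

(c) Cumulative probability using CDF:
P(X ≤ 10) = F(10) = 0.766665

(d) Range probability:
P(5 ≤ X ≤ 10) = P(X ≤ 10) - P(X ≤ 4)
                   = F(10) - F(4)
                   = 0.766665 - 0.075702
                   = 0.690963

This means approximately 69.1% of outcomes fall in the interval [5, 10].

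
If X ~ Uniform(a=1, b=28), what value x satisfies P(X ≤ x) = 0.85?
23.9500

We have X ~ Uniform(a=1, b=28).

We want to find x such that P(X ≤ x) = 0.85.

This is the 85th percentile, which means 85% of values fall below this point.

Using the inverse CDF (quantile function):
x = F⁻¹(0.85) = 23.9500

Verification: P(X ≤ 23.9500) = 0.85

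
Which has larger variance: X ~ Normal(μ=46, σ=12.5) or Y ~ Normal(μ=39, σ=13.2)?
Y has larger variance (174.2400 > 156.2500)

Compute the variance for each distribution:

X ~ Normal(μ=46, σ=12.5):
Var(X) = 156.2500

Y ~ Normal(μ=39, σ=13.2):
Var(Y) = 174.2400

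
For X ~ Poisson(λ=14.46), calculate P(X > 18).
0.144523

We have X ~ Poisson(λ=14.46).

P(X > 18) = 1 - P(X ≤ 18)
                = 1 - F(18)
                = 1 - 0.855477
                = 0.144523

So there's approximately a 14.5% chance that X exceeds 18.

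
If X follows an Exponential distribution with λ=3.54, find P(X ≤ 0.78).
0.936784

We have X ~ Exponential(λ=3.54).

The CDF gives us P(X ≤ k).

Using the CDF:
P(X ≤ 0.78) = 0.936784

This means there's approximately a 93.7% chance that X is at most 0.78.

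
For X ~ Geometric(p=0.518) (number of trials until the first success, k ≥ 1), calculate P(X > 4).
0.053974

We have X ~ Geometric(p=0.518) (number of trials until the first success, k ≥ 1).

P(X > 4) = 1 - P(X ≤ 4)
                = 1 - F(4)
                = 1 - 0.946026
                = 0.053974

So there's approximately a 5.4% chance that X exceeds 4.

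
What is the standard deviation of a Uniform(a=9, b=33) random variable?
6.9282

We have X ~ Uniform(a=9, b=33).

For a Uniform distribution with a=9, b=33:
σ = √Var(X) = 6.9282

The standard deviation is the square root of the variance.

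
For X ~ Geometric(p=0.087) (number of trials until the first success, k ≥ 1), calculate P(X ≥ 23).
0.135007

We have X ~ Geometric(p=0.087) (number of trials until the first success, k ≥ 1).

For discrete distributions, P(X ≥ 23) = 1 - P(X ≤ 22).

P(X ≤ 22) = 0.864993
P(X ≥ 23) = 1 - 0.864993 = 0.135007

So there's approximately a 13.5% chance that X is at least 23.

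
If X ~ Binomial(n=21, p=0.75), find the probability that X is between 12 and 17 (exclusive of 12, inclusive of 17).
0.752171

We have X ~ Binomial(n=21, p=0.75).

To find P(12 < X ≤ 17), we use:
P(12 < X ≤ 17) = P(X ≤ 17) - P(X ≤ 12)
                 = F(17) - F(12)
                 = 0.808318 - 0.056147
                 = 0.752171

So there's approximately a 75.2% chance that X falls in this range.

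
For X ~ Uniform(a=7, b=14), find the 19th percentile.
8.3300

We have X ~ Uniform(a=7, b=14).

We want to find x such that P(X ≤ x) = 0.19.

This is the 19th percentile, which means 19% of values fall below this point.

Using the inverse CDF (quantile function):
x = F⁻¹(0.19) = 8.3300

Verification: P(X ≤ 8.3300) = 0.19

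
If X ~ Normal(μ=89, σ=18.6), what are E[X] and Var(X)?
E[X] = 89.0000, Var(X) = 345.9600

We have X ~ Normal(μ=89, σ=18.6).

For a Normal distribution with μ=89, σ=18.6:

Expected value:
E[X] = 89.0000

Variance:
Var(X) = 345.9600

Standard deviation:
σ = √Var(X) = 18.6000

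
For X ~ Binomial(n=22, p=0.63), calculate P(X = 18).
0.033508

We have X ~ Binomial(n=22, p=0.63).

For a Binomial distribution, the PMF gives us the probability of each outcome.

Using the PMF formula:
P(X = 18) = 0.033508

Rounded to 4 decimal places: 0.0335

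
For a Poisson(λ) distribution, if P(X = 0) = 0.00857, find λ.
λ = 4.7595

For a Poisson(λ) distribution, the PMF at 0 is:
P(X = 0) = λ^0 e^(-λ) / 0! = e^(-λ)

Given P(X = 0) = 0.00857:
e^(-λ) = 0.00857
-λ = ln(0.00857)
λ = -ln(0.00857) = 4.7595

Verification: e^(-4.7595) = 0.00857 ✓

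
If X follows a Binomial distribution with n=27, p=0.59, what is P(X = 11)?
0.025068

We have X ~ Binomial(n=27, p=0.59).

For a Binomial distribution, the PMF gives us the probability of each outcome.

Using the PMF formula:
P(X = 11) = 0.025068

Rounded to 4 decimal places: 0.0251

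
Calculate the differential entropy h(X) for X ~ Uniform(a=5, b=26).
3.0445 nats

We have X ~ Uniform(a=5, b=26).

The differential entropy measures the uncertainty or information content of the distribution.

For a Uniform distribution with a=5, b=26:
h(X) = 3.0445 nats

(In bits, this would be 4.3923 bits.)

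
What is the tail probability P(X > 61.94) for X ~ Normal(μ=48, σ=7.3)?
0.028093

We have X ~ Normal(μ=48, σ=7.3).

P(X > 61.94) = 1 - P(X ≤ 61.94)
                = 1 - F(61.94)
                = 1 - 0.971907
                = 0.028093

So there's approximately a 2.8% chance that X exceeds 61.94.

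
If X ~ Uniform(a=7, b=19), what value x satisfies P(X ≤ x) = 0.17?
9.0400

We have X ~ Uniform(a=7, b=19).

We want to find x such that P(X ≤ x) = 0.17.

This is the 17th percentile, which means 17% of values fall below this point.

Using the inverse CDF (quantile function):
x = F⁻¹(0.17) = 9.0400

Verification: P(X ≤ 9.0400) = 0.17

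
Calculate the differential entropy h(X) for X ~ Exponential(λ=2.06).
0.2773 nats

We have X ~ Exponential(λ=2.06).

The differential entropy measures the uncertainty or information content of the distribution.

For an Exponential distribution with λ=2.06:
h(X) = 0.2773 nats

(In bits, this would be 0.4001 bits.)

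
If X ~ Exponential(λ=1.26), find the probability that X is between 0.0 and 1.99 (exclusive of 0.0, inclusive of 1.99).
0.918520

We have X ~ Exponential(λ=1.26).

To find P(0.0 < X ≤ 1.99), we use:
P(0.0 < X ≤ 1.99) = P(X ≤ 1.99) - P(X ≤ 0.0)
                 = F(1.99) - F(0.0)
                 = 0.918520 - 0.000000
                 = 0.918520

So there's approximately a 91.9% chance that X falls in this range.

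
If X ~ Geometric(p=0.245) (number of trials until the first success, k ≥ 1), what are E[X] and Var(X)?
E[X] = 4.0816, Var(X) = 12.5781

We have X ~ Geometric(p=0.245) (number of trials until the first success, k ≥ 1).

For a Geometric distribution with p=0.245 (number of trials until the first success, k ≥ 1):

Expected value:
E[X] = 4.0816

Variance:
Var(X) = 12.5781

Standard deviation:
σ = √Var(X) = 3.5466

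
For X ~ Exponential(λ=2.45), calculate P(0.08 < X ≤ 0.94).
0.722054

We have X ~ Exponential(λ=2.45).

To find P(0.08 < X ≤ 0.94), we use:
P(0.08 < X ≤ 0.94) = P(X ≤ 0.94) - P(X ≤ 0.08)
                 = F(0.94) - F(0.08)
                 = 0.900041 - 0.177988
                 = 0.722054

So there's approximately a 72.2% chance that X falls in this range.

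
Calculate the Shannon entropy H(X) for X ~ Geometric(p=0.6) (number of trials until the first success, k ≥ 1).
1.1217 nats

We have X ~ Geometric(p=0.6) (number of trials until the first success, k ≥ 1).

The Shannon entropy measures the uncertainty or information content of the distribution.

For a Geometric distribution with p=0.6 (number of trials until the first success, k ≥ 1):
H(X) = 1.1217 nats

(In bits, this would be 1.6183 bits.)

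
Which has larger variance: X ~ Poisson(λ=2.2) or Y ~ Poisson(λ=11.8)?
Y has larger variance (11.8000 > 2.2000)

Compute the variance for each distribution:

X ~ Poisson(λ=2.2):
Var(X) = 2.2000

Y ~ Poisson(λ=11.8):
Var(Y) = 11.8000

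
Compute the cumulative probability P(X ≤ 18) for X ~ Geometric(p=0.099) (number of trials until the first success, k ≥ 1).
0.846875

We have X ~ Geometric(p=0.099) (number of trials until the first success, k ≥ 1).

The CDF gives us P(X ≤ k).

Using the CDF:
P(X ≤ 18) = 0.846875

This means there's approximately a 84.7% chance that X is at most 18.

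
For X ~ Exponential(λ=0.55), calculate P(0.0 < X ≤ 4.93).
0.933563

We have X ~ Exponential(λ=0.55).

To find P(0.0 < X ≤ 4.93), we use:
P(0.0 < X ≤ 4.93) = P(X ≤ 4.93) - P(X ≤ 0.0)
                 = F(4.93) - F(0.0)
                 = 0.933563 - 0.000000
                 = 0.933563

So there's approximately a 93.4% chance that X falls in this range.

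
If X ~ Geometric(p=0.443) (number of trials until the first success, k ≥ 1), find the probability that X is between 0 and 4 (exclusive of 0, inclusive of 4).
0.903746

We have X ~ Geometric(p=0.443) (number of trials until the first success, k ≥ 1).

To find P(0 < X ≤ 4), we use:
P(0 < X ≤ 4) = P(X ≤ 4) - P(X ≤ 0)
                 = F(4) - F(0)
                 = 0.903746 - 0.000000
                 = 0.903746

So there's approximately a 90.4% chance that X falls in this range.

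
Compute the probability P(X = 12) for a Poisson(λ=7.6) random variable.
0.038796

We have X ~ Poisson(λ=7.6).

For a Poisson distribution, the PMF gives us the probability of each outcome.

Using the PMF formula:
P(X = 12) = 0.038796

Rounded to 4 decimal places: 0.0388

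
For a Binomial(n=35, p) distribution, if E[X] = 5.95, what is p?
p = 0.17

For a Binomial(n, p) distribution:
E[X] = n × p

Given n = 35 and E[X] = 5.95:
5.95 = 35 × p
p = 5.95 / 35 = 0.17

Verification: Binomial(35, 0.17) has E[X] = 5.95 ✓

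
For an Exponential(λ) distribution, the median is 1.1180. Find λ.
λ = 0.6200

For X ~ Exponential(λ), the CDF is F(x) = 1 - e^(-λx).
The median m satisfies F(m) = 0.5:
1 - e^(-λm) = 0.5
e^(-λm) = 0.5
λm = ln(2)
m = ln(2) / λ

Given m = 1.1180:
λ = ln(2) / 1.1180 = 0.693147 / 1.1180 = 0.6200

Verification: ln(2) / 0.6200 = 1.1180 ✓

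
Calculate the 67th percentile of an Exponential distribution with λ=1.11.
0.9988

We have X ~ Exponential(λ=1.11).

We want to find x such that P(X ≤ x) = 0.67.

This is the 67th percentile, which means 67% of values fall below this point.

Using the inverse CDF (quantile function):
x = F⁻¹(0.67) = 0.9988

Verification: P(X ≤ 0.9988) = 0.67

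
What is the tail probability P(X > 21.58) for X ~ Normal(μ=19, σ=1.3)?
0.023594

We have X ~ Normal(μ=19, σ=1.3).

P(X > 21.58) = 1 - P(X ≤ 21.58)
                = 1 - F(21.58)
                = 1 - 0.976406
                = 0.023594

So there's approximately a 2.4% chance that X exceeds 21.58.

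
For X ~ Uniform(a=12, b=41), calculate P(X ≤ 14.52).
0.086897

We have X ~ Uniform(a=12, b=41).

The CDF gives us P(X ≤ k).

Using the CDF:
P(X ≤ 14.52) = 0.086897

This means there's approximately a 8.7% chance that X is at most 14.52.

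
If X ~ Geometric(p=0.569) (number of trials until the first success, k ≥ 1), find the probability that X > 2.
0.185761

We have X ~ Geometric(p=0.569) (number of trials until the first success, k ≥ 1).

P(X > 2) = 1 - P(X ≤ 2)
                = 1 - F(2)
                = 1 - 0.814239
                = 0.185761

So there's approximately a 18.6% chance that X exceeds 2.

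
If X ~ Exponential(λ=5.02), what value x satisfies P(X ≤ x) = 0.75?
0.2762

We have X ~ Exponential(λ=5.02).

We want to find x such that P(X ≤ x) = 0.75.

This is the 75th percentile, which means 75% of values fall below this point.

Using the inverse CDF (quantile function):
x = F⁻¹(0.75) = 0.2762

Verification: P(X ≤ 0.2762) = 0.75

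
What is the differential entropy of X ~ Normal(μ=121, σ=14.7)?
4.1068 nats

We have X ~ Normal(μ=121, σ=14.7).

The differential entropy measures the uncertainty or information content of the distribution.

For a Normal distribution with μ=121, σ=14.7:
h(X) = 4.1068 nats

(In bits, this would be 5.9248 bits.)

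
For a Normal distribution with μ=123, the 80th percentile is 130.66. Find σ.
σ = 9.1015

For X ~ Normal(μ, σ), the p-th percentile satisfies x = μ + z_p × σ,
where z_p = Φ⁻¹(p) is the standard normal quantile.

Step 1: z_{0.8} = Φ⁻¹(0.8) = 0.8416

Step 2: Solve for σ:
130.66 = 123 + 0.8416 × σ
σ = (130.66 - 123) / 0.8416
σ = 7.66 / 0.8416
σ = 9.1015

Verification: μ + z × σ = 123 + 0.8416 × 9.1015 = 130.66 ✓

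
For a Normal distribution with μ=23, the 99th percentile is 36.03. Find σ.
σ = 5.6011

For X ~ Normal(μ, σ), the p-th percentile satisfies x = μ + z_p × σ,
where z_p = Φ⁻¹(p) is the standard normal quantile.

Step 1: z_{0.99} = Φ⁻¹(0.99) = 2.3263

Step 2: Solve for σ:
36.03 = 23 + 2.3263 × σ
σ = (36.03 - 23) / 2.3263
σ = 13.03 / 2.3263
σ = 5.6011

Verification: μ + z × σ = 23 + 2.3263 × 5.6011 = 36.03 ✓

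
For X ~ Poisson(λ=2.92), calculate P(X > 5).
0.076068

We have X ~ Poisson(λ=2.92).

P(X > 5) = 1 - P(X ≤ 5)
                = 1 - F(5)
                = 1 - 0.923932
                = 0.076068

So there's approximately a 7.6% chance that X exceeds 5.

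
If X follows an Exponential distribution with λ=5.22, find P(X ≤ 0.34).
0.830483

We have X ~ Exponential(λ=5.22).

The CDF gives us P(X ≤ k).

Using the CDF:
P(X ≤ 0.34) = 0.830483

This means there's approximately a 83.0% chance that X is at most 0.34.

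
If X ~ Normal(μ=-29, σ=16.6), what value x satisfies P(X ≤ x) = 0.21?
-42.3866

We have X ~ Normal(μ=-29, σ=16.6).

We want to find x such that P(X ≤ x) = 0.21.

This is the 21st percentile, which means 21% of values fall below this point.

Using the inverse CDF (quantile function):
x = F⁻¹(0.21) = -42.3866

Verification: P(X ≤ -42.3866) = 0.21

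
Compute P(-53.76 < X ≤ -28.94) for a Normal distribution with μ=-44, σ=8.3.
0.845380

We have X ~ Normal(μ=-44, σ=8.3).

To find P(-53.76 < X ≤ -28.94), we use:
P(-53.76 < X ≤ -28.94) = P(X ≤ -28.94) - P(X ≤ -53.76)
                 = F(-28.94) - F(-53.76)
                 = 0.965196 - 0.119817
                 = 0.845380

So there's approximately a 84.5% chance that X falls in this range.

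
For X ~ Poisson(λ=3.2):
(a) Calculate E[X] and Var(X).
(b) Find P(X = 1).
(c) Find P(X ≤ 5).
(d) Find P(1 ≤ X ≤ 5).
(a) E[X] = 3.2000, Var(X) = 3.2000
(b) P(X = 1) = 0.130439
(c) P(X ≤ 5) = 0.894592
(d) P(1 ≤ X ≤ 5) = 0.853830

We have X ~ Poisson(λ=3.2).

(a) Moments:
E[X] = 3.2000
Var(X) = 3.2000
σ = √Var(X) = 1.7889

(b) Point probability using PMF:
P(X = 1) = 0.130439

(c) Cumulative probability using CDF:
P(X ≤ 5) = F(5) = 0.894592

(d) Range probability:
P(1 ≤ X ≤ 5) = P(X ≤ 5) - P(X ≤ 0)
                   = F(5) - F(0)
                   = 0.894592 - 0.040762
                   = 0.853830

This means approximately 85.4% of outcomes fall in the interval [1, 5].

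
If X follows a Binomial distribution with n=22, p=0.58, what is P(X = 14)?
0.150947

We have X ~ Binomial(n=22, p=0.58).

For a Binomial distribution, the PMF gives us the probability of each outcome.

Using the PMF formula:
P(X = 14) = 0.150947

Rounded to 4 decimal places: 0.1509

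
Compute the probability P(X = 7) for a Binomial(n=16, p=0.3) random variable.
0.100962

We have X ~ Binomial(n=16, p=0.3).

For a Binomial distribution, the PMF gives us the probability of each outcome.

Using the PMF formula:
P(X = 7) = 0.100962

Rounded to 4 decimal places: 0.1010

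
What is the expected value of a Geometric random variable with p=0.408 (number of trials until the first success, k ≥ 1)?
2.4510

We have X ~ Geometric(p=0.408) (number of trials until the first success, k ≥ 1).

For a Geometric distribution with p=0.408 (number of trials until the first success, k ≥ 1):
E[X] = 2.4510

This is the expected (average) value of X.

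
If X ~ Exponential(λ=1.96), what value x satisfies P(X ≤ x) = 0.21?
0.1203

We have X ~ Exponential(λ=1.96).

We want to find x such that P(X ≤ x) = 0.21.

This is the 21st percentile, which means 21% of values fall below this point.

Using the inverse CDF (quantile function):
x = F⁻¹(0.21) = 0.1203

Verification: P(X ≤ 0.1203) = 0.21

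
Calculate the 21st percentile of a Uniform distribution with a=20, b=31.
22.3100

We have X ~ Uniform(a=20, b=31).

We want to find x such that P(X ≤ x) = 0.21.

This is the 21st percentile, which means 21% of values fall below this point.

Using the inverse CDF (quantile function):
x = F⁻¹(0.21) = 22.3100

Verification: P(X ≤ 22.3100) = 0.21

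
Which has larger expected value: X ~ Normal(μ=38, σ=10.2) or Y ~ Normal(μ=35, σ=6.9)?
X has larger mean (38.0000 > 35.0000)

Compute the expected value for each distribution:

X ~ Normal(μ=38, σ=10.2):
E[X] = 38.0000

Y ~ Normal(μ=35, σ=6.9):
E[Y] = 35.0000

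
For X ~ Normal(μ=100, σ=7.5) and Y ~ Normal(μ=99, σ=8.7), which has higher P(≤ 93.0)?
Y has higher probability (P(Y ≤ 93.0) = 0.2452 > P(X ≤ 93.0) = 0.1753)

Compute P(≤ 93.0) for each distribution:

X ~ Normal(μ=100, σ=7.5):
P(X ≤ 93.0) = 0.1753

Y ~ Normal(μ=99, σ=8.7):
P(Y ≤ 93.0) = 0.2452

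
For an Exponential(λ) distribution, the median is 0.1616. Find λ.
λ = 4.2893

For X ~ Exponential(λ), the CDF is F(x) = 1 - e^(-λx).
The median m satisfies F(m) = 0.5:
1 - e^(-λm) = 0.5
e^(-λm) = 0.5
λm = ln(2)
m = ln(2) / λ

Given m = 0.1616:
λ = ln(2) / 0.1616 = 0.693147 / 0.1616 = 4.2893

Verification: ln(2) / 4.2893 = 0.1616 ✓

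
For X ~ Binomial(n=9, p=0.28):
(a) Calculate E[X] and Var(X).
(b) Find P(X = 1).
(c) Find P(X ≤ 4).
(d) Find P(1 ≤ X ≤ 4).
(a) E[X] = 2.5200, Var(X) = 1.8144
(b) P(X = 1) = 0.181995
(c) P(X ≤ 4) = 0.923842
(d) P(1 ≤ X ≤ 4) = 0.871843

We have X ~ Binomial(n=9, p=0.28).

(a) Moments:
E[X] = 2.5200
Var(X) = 1.8144
σ = √Var(X) = 1.3470

(b) Point probability using PMF:
P(X = 1) = 0.181995

(c) Cumulative probability using CDF:
P(X ≤ 4) = F(4) = 0.923842

(d) Range probability:
P(1 ≤ X ≤ 4) = P(X ≤ 4) - P(X ≤ 0)
                   = F(4) - F(0)
                   = 0.923842 - 0.051999
                   = 0.871843

This means approximately 87.2% of outcomes fall in the interval [1, 4].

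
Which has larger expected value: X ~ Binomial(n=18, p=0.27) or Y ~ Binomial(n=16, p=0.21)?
X has larger mean (4.8600 > 3.3600)

Compute the expected value for each distribution:

X ~ Binomial(n=18, p=0.27):
E[X] = 4.8600

Y ~ Binomial(n=16, p=0.21):
E[Y] = 3.3600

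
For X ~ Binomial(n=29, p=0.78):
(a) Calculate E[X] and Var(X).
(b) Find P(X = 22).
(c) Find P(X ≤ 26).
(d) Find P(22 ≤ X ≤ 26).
(a) E[X] = 22.6200, Var(X) = 4.9764
(b) P(X = 22) = 0.164582
(c) P(X ≤ 26) = 0.969199
(d) P(22 ≤ X ≤ 26) = 0.672087

We have X ~ Binomial(n=29, p=0.78).

(a) Moments:
E[X] = 22.6200
Var(X) = 4.9764
σ = √Var(X) = 2.2308

(b) Point probability using PMF:
P(X = 22) = 0.164582

(c) Cumulative probability using CDF:
P(X ≤ 26) = F(26) = 0.969199

(d) Range probability:
P(22 ≤ X ≤ 26) = P(X ≤ 26) - P(X ≤ 21)
                   = F(26) - F(21)
                   = 0.969199 - 0.297112
                   = 0.672087

This means approximately 67.2% of outcomes fall in the interval [22, 26].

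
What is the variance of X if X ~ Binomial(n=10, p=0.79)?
1.6590

We have X ~ Binomial(n=10, p=0.79).

For a Binomial distribution with n=10, p=0.79:
Var(X) = 1.6590

The variance measures the spread of the distribution around the mean.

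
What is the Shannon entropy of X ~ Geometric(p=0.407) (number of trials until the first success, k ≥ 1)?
1.6603 nats

We have X ~ Geometric(p=0.407) (number of trials until the first success, k ≥ 1).

The Shannon entropy measures the uncertainty or information content of the distribution.

For a Geometric distribution with p=0.407 (number of trials until the first success, k ≥ 1):
H(X) = 1.6603 nats

(In bits, this would be 2.3953 bits.)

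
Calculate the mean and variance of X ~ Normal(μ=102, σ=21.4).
E[X] = 102.0000, Var(X) = 457.9600

We have X ~ Normal(μ=102, σ=21.4).

For a Normal distribution with μ=102, σ=21.4:

Expected value:
E[X] = 102.0000

Variance:
Var(X) = 457.9600

Standard deviation:
σ = √Var(X) = 21.4000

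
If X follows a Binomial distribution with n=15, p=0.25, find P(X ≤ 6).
0.943380

We have X ~ Binomial(n=15, p=0.25).

The CDF gives us P(X ≤ k).

Using the CDF:
P(X ≤ 6) = 0.943380

This means there's approximately a 94.3% chance that X is at most 6.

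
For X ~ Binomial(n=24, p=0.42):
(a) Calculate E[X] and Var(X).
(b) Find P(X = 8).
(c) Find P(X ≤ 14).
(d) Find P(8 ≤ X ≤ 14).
(a) E[X] = 10.0800, Var(X) = 5.8464
(b) P(X = 8) = 0.116791
(c) P(X ≤ 14) = 0.965400
(d) P(8 ≤ X ≤ 14) = 0.822875

We have X ~ Binomial(n=24, p=0.42).

(a) Moments:
E[X] = 10.0800
Var(X) = 5.8464
σ = √Var(X) = 2.4179

(b) Point probability using PMF:
P(X = 8) = 0.116791

(c) Cumulative probability using CDF:
P(X ≤ 14) = F(14) = 0.965400

(d) Range probability:
P(8 ≤ X ≤ 14) = P(X ≤ 14) - P(X ≤ 7)
                   = F(14) - F(7)
                   = 0.965400 - 0.142526
                   = 0.822875

This means approximately 82.3% of outcomes fall in the interval [8, 14].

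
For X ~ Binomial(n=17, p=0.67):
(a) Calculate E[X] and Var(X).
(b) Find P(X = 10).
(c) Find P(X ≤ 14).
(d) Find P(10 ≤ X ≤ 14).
(a) E[X] = 11.3900, Var(X) = 3.7587
(b) P(X = 10) = 0.151085
(c) P(X ≤ 14) = 0.953196
(d) P(10 ≤ X ≤ 14) = 0.788953

We have X ~ Binomial(n=17, p=0.67).

(a) Moments:
E[X] = 11.3900
Var(X) = 3.7587
σ = √Var(X) = 1.9387

(b) Point probability using PMF:
P(X = 10) = 0.151085

(c) Cumulative probability using CDF:
P(X ≤ 14) = F(14) = 0.953196

(d) Range probability:
P(10 ≤ X ≤ 14) = P(X ≤ 14) - P(X ≤ 9)
                   = F(14) - F(9)
                   = 0.953196 - 0.164243
                   = 0.788953

This means approximately 78.9% of outcomes fall in the interval [10, 14].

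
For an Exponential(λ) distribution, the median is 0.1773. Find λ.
λ = 3.9095

For X ~ Exponential(λ), the CDF is F(x) = 1 - e^(-λx).
The median m satisfies F(m) = 0.5:
1 - e^(-λm) = 0.5
e^(-λm) = 0.5
λm = ln(2)
m = ln(2) / λ

Given m = 0.1773:
λ = ln(2) / 0.1773 = 0.693147 / 0.1773 = 3.9095

Verification: ln(2) / 3.9095 = 0.1773 ✓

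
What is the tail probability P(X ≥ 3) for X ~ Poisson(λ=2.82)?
0.535300

We have X ~ Poisson(λ=2.82).

For discrete distributions, P(X ≥ 3) = 1 - P(X ≤ 2).

P(X ≤ 2) = 0.464700
P(X ≥ 3) = 1 - 0.464700 = 0.535300

So there's approximately a 53.5% chance that X is at least 3.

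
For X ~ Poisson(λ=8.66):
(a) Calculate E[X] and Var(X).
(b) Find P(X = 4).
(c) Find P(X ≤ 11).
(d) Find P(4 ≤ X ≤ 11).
(a) E[X] = 8.6600, Var(X) = 8.6600
(b) P(X = 4) = 0.040632
(c) P(X ≤ 11) = 0.834697
(d) P(4 ≤ X ≤ 11) = 0.807753

We have X ~ Poisson(λ=8.66).

(a) Moments:
E[X] = 8.6600
Var(X) = 8.6600
σ = √Var(X) = 2.9428

(b) Point probability using PMF:
P(X = 4) = 0.040632

(c) Cumulative probability using CDF:
P(X ≤ 11) = F(11) = 0.834697

(d) Range probability:
P(4 ≤ X ≤ 11) = P(X ≤ 11) - P(X ≤ 3)
                   = F(11) - F(3)
                   = 0.834697 - 0.026944
                   = 0.807753

This means approximately 80.8% of outcomes fall in the interval [4, 11].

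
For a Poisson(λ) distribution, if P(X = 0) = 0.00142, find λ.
λ = 6.5571

For a Poisson(λ) distribution, the PMF at 0 is:
P(X = 0) = λ^0 e^(-λ) / 0! = e^(-λ)

Given P(X = 0) = 0.00142:
e^(-λ) = 0.00142
-λ = ln(0.00142)
λ = -ln(0.00142) = 6.5571

Verification: e^(-6.5571) = 0.00142 ✓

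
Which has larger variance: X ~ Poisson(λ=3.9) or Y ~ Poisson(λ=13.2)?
Y has larger variance (13.2000 > 3.9000)

Compute the variance for each distribution:

X ~ Poisson(λ=3.9):
Var(X) = 3.9000

Y ~ Poisson(λ=13.2):
Var(Y) = 13.2000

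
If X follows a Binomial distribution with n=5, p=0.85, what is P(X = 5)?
0.443705

We have X ~ Binomial(n=5, p=0.85).

For a Binomial distribution, the PMF gives us the probability of each outcome.

Using the PMF formula:
P(X = 5) = 0.443705

Rounded to 4 decimal places: 0.4437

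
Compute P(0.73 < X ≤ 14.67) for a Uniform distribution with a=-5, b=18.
0.606087

We have X ~ Uniform(a=-5, b=18).

To find P(0.73 < X ≤ 14.67), we use:
P(0.73 < X ≤ 14.67) = P(X ≤ 14.67) - P(X ≤ 0.73)
                 = F(14.67) - F(0.73)
                 = 0.855217 - 0.249130
                 = 0.606087

So there's approximately a 60.6% chance that X falls in this range.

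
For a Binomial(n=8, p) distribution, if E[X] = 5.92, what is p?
p = 0.74

For a Binomial(n, p) distribution:
E[X] = n × p

Given n = 8 and E[X] = 5.92:
5.92 = 8 × p
p = 5.92 / 8 = 0.74

Verification: Binomial(8, 0.74) has E[X] = 5.92 ✓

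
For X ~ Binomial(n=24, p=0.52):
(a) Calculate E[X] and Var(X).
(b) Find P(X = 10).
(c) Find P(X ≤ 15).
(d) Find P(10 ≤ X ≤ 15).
(a) E[X] = 12.4800, Var(X) = 5.9904
(b) P(X = 10) = 0.097711
(c) P(X ≤ 15) = 0.892038
(d) P(10 ≤ X ≤ 15) = 0.780444

We have X ~ Binomial(n=24, p=0.52).

(a) Moments:
E[X] = 12.4800
Var(X) = 5.9904
σ = √Var(X) = 2.4475

(b) Point probability using PMF:
P(X = 10) = 0.097711

(c) Cumulative probability using CDF:
P(X ≤ 15) = F(15) = 0.892038

(d) Range probability:
P(10 ≤ X ≤ 15) = P(X ≤ 15) - P(X ≤ 9)
                   = F(15) - F(9)
                   = 0.892038 - 0.111594
                   = 0.780444

This means approximately 78.0% of outcomes fall in the interval [10, 15].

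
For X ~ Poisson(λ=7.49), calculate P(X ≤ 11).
0.921343

We have X ~ Poisson(λ=7.49).

The CDF gives us P(X ≤ k).

Using the CDF:
P(X ≤ 11) = 0.921343

This means there's approximately a 92.1% chance that X is at most 11.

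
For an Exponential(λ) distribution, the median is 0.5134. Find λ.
λ = 1.3501

For X ~ Exponential(λ), the CDF is F(x) = 1 - e^(-λx).
The median m satisfies F(m) = 0.5:
1 - e^(-λm) = 0.5
e^(-λm) = 0.5
λm = ln(2)
m = ln(2) / λ

Given m = 0.5134:
λ = ln(2) / 0.5134 = 0.693147 / 0.5134 = 1.3501

Verification: ln(2) / 1.3501 = 0.5134 ✓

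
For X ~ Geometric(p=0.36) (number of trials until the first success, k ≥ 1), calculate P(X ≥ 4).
0.262144

We have X ~ Geometric(p=0.36) (number of trials until the first success, k ≥ 1).

For discrete distributions, P(X ≥ 4) = 1 - P(X ≤ 3).

P(X ≤ 3) = 0.737856
P(X ≥ 4) = 1 - 0.737856 = 0.262144

So there's approximately a 26.2% chance that X is at least 4.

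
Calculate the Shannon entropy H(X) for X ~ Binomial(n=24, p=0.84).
1.9891 nats

We have X ~ Binomial(n=24, p=0.84).

The Shannon entropy measures the uncertainty or information content of the distribution.

For a Binomial distribution with n=24, p=0.84:
H(X) = 1.9891 nats

(In bits, this would be 2.8696 bits.)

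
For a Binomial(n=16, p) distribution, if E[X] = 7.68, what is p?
p = 0.48

For a Binomial(n, p) distribution:
E[X] = n × p

Given n = 16 and E[X] = 7.68:
7.68 = 16 × p
p = 7.68 / 16 = 0.48

Verification: Binomial(16, 0.48) has E[X] = 7.68 ✓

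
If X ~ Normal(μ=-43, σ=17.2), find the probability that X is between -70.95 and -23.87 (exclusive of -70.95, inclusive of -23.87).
0.814895

We have X ~ Normal(μ=-43, σ=17.2).

To find P(-70.95 < X ≤ -23.87), we use:
P(-70.95 < X ≤ -23.87) = P(X ≤ -23.87) - P(X ≤ -70.95)
                 = F(-23.87) - F(-70.95)
                 = 0.866976 - 0.052081
                 = 0.814895

So there's approximately a 81.5% chance that X falls in this range.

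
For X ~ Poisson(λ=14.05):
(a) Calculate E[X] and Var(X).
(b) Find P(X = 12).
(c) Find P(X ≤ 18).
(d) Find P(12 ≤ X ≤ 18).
(a) E[X] = 14.0500, Var(X) = 14.0500
(b) P(X = 12) = 0.097711
(c) P(X ≤ 18) = 0.879851
(d) P(12 ≤ X ≤ 18) = 0.624006

We have X ~ Poisson(λ=14.05).

(a) Moments:
E[X] = 14.0500
Var(X) = 14.0500
σ = √Var(X) = 3.7483

(b) Point probability using PMF:
P(X = 12) = 0.097711

(c) Cumulative probability using CDF:
P(X ≤ 18) = F(18) = 0.879851

(d) Range probability:
P(12 ≤ X ≤ 18) = P(X ≤ 18) - P(X ≤ 11)
                   = F(18) - F(11)
                   = 0.879851 - 0.255845
                   = 0.624006

This means approximately 62.4% of outcomes fall in the interval [12, 18].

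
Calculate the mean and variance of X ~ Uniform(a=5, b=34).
E[X] = 19.5000, Var(X) = 70.0833

We have X ~ Uniform(a=5, b=34).

For a Uniform distribution with a=5, b=34:

Expected value:
E[X] = 19.5000

Variance:
Var(X) = 70.0833

Standard deviation:
σ = √Var(X) = 8.3716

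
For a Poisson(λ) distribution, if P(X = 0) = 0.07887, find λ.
λ = 2.5400

For a Poisson(λ) distribution, the PMF at 0 is:
P(X = 0) = λ^0 e^(-λ) / 0! = e^(-λ)

Given P(X = 0) = 0.07887:
e^(-λ) = 0.07887
-λ = ln(0.07887)
λ = -ln(0.07887) = 2.5400

Verification: e^(-2.5400) = 0.07887 ✓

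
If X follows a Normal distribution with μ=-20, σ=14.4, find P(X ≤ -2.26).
0.891015

We have X ~ Normal(μ=-20, σ=14.4).

The CDF gives us P(X ≤ k).

Using the CDF:
P(X ≤ -2.26) = 0.891015

This means there's approximately a 89.1% chance that X is at most -2.26.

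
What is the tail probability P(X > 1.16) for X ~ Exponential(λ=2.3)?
0.069391

We have X ~ Exponential(λ=2.3).

P(X > 1.16) = 1 - P(X ≤ 1.16)
                = 1 - F(1.16)
                = 1 - 0.930609
                = 0.069391

So there's approximately a 6.9% chance that X exceeds 1.16.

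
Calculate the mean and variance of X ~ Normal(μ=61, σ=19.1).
E[X] = 61.0000, Var(X) = 364.8100

We have X ~ Normal(μ=61, σ=19.1).

For a Normal distribution with μ=61, σ=19.1:

Expected value:
E[X] = 61.0000

Variance:
Var(X) = 364.8100

Standard deviation:
σ = √Var(X) = 19.1000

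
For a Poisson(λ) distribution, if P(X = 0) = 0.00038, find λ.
λ = 7.8753

For a Poisson(λ) distribution, the PMF at 0 is:
P(X = 0) = λ^0 e^(-λ) / 0! = e^(-λ)

Given P(X = 0) = 0.00038:
e^(-λ) = 0.00038
-λ = ln(0.00038)
λ = -ln(0.00038) = 7.8753

Verification: e^(-7.8753) = 0.00038 ✓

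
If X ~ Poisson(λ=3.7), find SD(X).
1.9235

We have X ~ Poisson(λ=3.7).

For a Poisson distribution with λ=3.7:
σ = √Var(X) = 1.9235

The standard deviation is the square root of the variance.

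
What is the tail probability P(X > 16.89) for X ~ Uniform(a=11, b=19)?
0.263750

We have X ~ Uniform(a=11, b=19).

P(X > 16.89) = 1 - P(X ≤ 16.89)
                = 1 - F(16.89)
                = 1 - 0.736250
                = 0.263750

So there's approximately a 26.4% chance that X exceeds 16.89.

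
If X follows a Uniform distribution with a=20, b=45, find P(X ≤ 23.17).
0.126800

We have X ~ Uniform(a=20, b=45).

The CDF gives us P(X ≤ k).

Using the CDF:
P(X ≤ 23.17) = 0.126800

This means there's approximately a 12.7% chance that X is at most 23.17.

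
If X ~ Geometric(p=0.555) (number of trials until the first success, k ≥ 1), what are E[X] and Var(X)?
E[X] = 1.8018, Var(X) = 1.4447

We have X ~ Geometric(p=0.555) (number of trials until the first success, k ≥ 1).

For a Geometric distribution with p=0.555 (number of trials until the first success, k ≥ 1):

Expected value:
E[X] = 1.8018

Variance:
Var(X) = 1.4447

Standard deviation:
σ = √Var(X) = 1.2020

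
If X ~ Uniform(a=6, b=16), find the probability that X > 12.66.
0.334000

We have X ~ Uniform(a=6, b=16).

P(X > 12.66) = 1 - P(X ≤ 12.66)
                = 1 - F(12.66)
                = 1 - 0.666000
                = 0.334000

So there's approximately a 33.4% chance that X exceeds 12.66.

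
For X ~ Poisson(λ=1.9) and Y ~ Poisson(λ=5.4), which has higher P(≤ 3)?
X has higher probability (P(X ≤ 3) = 0.8747 > P(Y ≤ 3) = 0.2133)

Compute P(≤ 3) for each distribution:

X ~ Poisson(λ=1.9):
P(X ≤ 3) = 0.8747

Y ~ Poisson(λ=5.4):
P(Y ≤ 3) = 0.2133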